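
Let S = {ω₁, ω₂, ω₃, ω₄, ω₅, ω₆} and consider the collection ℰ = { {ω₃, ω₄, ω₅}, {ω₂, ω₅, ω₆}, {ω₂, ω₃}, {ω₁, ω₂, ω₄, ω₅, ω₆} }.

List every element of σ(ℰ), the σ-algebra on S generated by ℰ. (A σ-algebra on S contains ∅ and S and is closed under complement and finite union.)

Start: ℰ ∪ {∅, S} = { {}, {ω₂, ω₃}, {ω₂, ω₅, ω₆}, {ω₃, ω₄, ω₅}, {ω₁, ω₂, ω₄, ω₅, ω₆}, S }.
Round 1: 7 new —
  {ω₃}  = {ω₁, ω₂, ω₄, ω₅, ω₆}ᶜ
  {ω₁, ω₂, ω₆}  = {ω₃, ω₄, ω₅}ᶜ
  {ω₁, ω₃, ω₄}  = {ω₂, ω₅, ω₆}ᶜ
  {ω₁, ω₄, ω₅, ω₆}  = {ω₂, ω₃}ᶜ
  {ω₂, ω₃, ω₄, ω₅}  = {ω₃, ω₄, ω₅} ∪ {ω₂, ω₃}
  {ω₂, ω₃, ω₅, ω₆}  = {ω₂, ω₃} ∪ {ω₂, ω₅, ω₆}
  {ω₂, ω₃, ω₄, ω₅, ω₆}  = {ω₃, ω₄, ω₅} ∪ {ω₂, ω₅, ω₆}
  |family| = 13
Round 2. New:
  {ω₁}  = {ω₂, ω₃, ω₄, ω₅, ω₆}ᶜ
  {ω₁, ω₄}  = {ω₂, ω₃, ω₅, ω₆}ᶜ
  {ω₁, ω₆}  = {ω₂, ω₃, ω₄, ω₅}ᶜ
  {ω₁, ω₂, ω₃, ω₄}  = {ω₁, ω₃, ω₄} ∪ {ω₂, ω₃}
  {ω₁, ω₂, ω₃, ω₆}  = {ω₃} ∪ {ω₁, ω₂, ω₆}
  {ω₁, ω₂, ω₅, ω₆}  = {ω₂, ω₅, ω₆} ∪ {ω₁, ω₂, ω₆}
  {ω₁, ω₃, ω₄, ω₅}  = {ω₃, ω₄, ω₅} ∪ {ω₁, ω₃, ω₄}
  {ω₁, ω₂, ω₃, ω₄, ω₅}  = {ω₂, ω₃, ω₄, ω₅} ∪ {ω₁, ω₃, ω₄}
  {ω₁, ω₂, ω₃, ω₄, ω₆}  = {ω₁, ω₃, ω₄} ∪ {ω₁, ω₂, ω₆}
  {ω₁, ω₂, ω₃, ω₅, ω₆}  = {ω₁, ω₂, ω₆} ∪ {ω₂, ω₃, ω₅, ω₆}
  {ω₁, ω₃, ω₄, ω₅, ω₆}  = {ω₃, ω₄, ω₅} ∪ {ω₁, ω₄, ω₅, ω₆}
  |family| = 24
Round 3: 14 new —
  {ω₂}  = {ω₁, ω₃, ω₄, ω₅, ω₆}ᶜ
  {ω₄}  = {ω₁, ω₂, ω₃, ω₅, ω₆}ᶜ
  {ω₅}  = {ω₁, ω₂, ω₃, ω₄, ω₆}ᶜ
  {ω₆}  = {ω₁, ω₂, ω₃, ω₄, ω₅}ᶜ
  {ω₁, ω₃}  = {ω₃} ∪ {ω₁}
  {ω₂, ω₆}  = {ω₁, ω₃, ω₄, ω₅}ᶜ
  {ω₃, ω₄}  = {ω₁, ω₂, ω₅, ω₆}ᶜ
  {ω₄, ω₅}  = {ω₁, ω₂, ω₃, ω₆}ᶜ
  {ω₅, ω₆}  = {ω₁, ω₂, ω₃, ω₄}ᶜ
  {ω₁, ω₂, ω₃}  = {ω₂, ω₃} ∪ {ω₁}
  {ω₁, ω₃, ω₆}  = {ω₁, ω₆} ∪ {ω₃}
  {ω₁, ω₄, ω₆}  = {ω₁, ω₆} ∪ {ω₁, ω₄}
  {ω₁, ω₂, ω₄, ω₆}  = {ω₁, ω₄} ∪ {ω₁, ω₂, ω₆}
  {ω₁, ω₃, ω₄, ω₆}  = {ω₁, ω₆} ∪ {ω₁, ω₃, ω₄}
  |family| = 38
Round 4 (24 new):
  {ω₁, ω₂}  = {ω₂} ∪ {ω₁}
  {ω₁, ω₅}  = {ω₁} ∪ {ω₅}
  {ω₂, ω₄}  = {ω₂} ∪ {ω₄}
  {ω₂, ω₅}  = {ω₁, ω₃, ω₄, ω₆}ᶜ
  {ω₃, ω₅}  = {ω₁, ω₂, ω₄, ω₆}ᶜ
  {ω₃, ω₆}  = {ω₃} ∪ {ω₆}
  {ω₄, ω₆}  = {ω₄} ∪ {ω₆}
  {ω₁, ω₂, ω₄}  = {ω₂} ∪ {ω₁, ω₄}
  {ω₁, ω₃, ω₅}  = {ω₁, ω₃} ∪ {ω₅}
  {ω₁, ω₄, ω₅}  = {ω₄, ω₅} ∪ {ω₁}
  {ω₁, ω₅, ω₆}  = {ω₁, ω₆} ∪ {ω₅, ω₆}
  {ω₂, ω₃, ω₄}  = {ω₃, ω₄} ∪ {ω₂}
  {ω₂, ω₃, ω₅}  = {ω₁, ω₄, ω₆}ᶜ
  {ω₂, ω₃, ω₆}  = {ω₂, ω₆} ∪ {ω₃}
  {ω₂, ω₄, ω₅}  = {ω₁, ω₃, ω₆}ᶜ
  {ω₂, ω₄, ω₆}  = {ω₂, ω₆} ∪ {ω₄}
  {ω₃, ω₄, ω₆}  = {ω₃, ω₄} ∪ {ω₆}
  {ω₃, ω₅, ω₆}  = {ω₃} ∪ {ω₅, ω₆}
  {ω₄, ω₅, ω₆}  = {ω₁, ω₂, ω₃}ᶜ
  {ω₁, ω₂, ω₃, ω₅}  = {ω₁, ω₂, ω₃} ∪ {ω₅}
  {ω₁, ω₃, ω₅, ω₆}  = {ω₁, ω₃, ω₆} ∪ {ω₅, ω₆}
  {ω₂, ω₃, ω₄, ω₆}  = {ω₃, ω₄} ∪ {ω₂, ω₆}
  {ω₂, ω₄, ω₅, ω₆}  = {ω₁, ω₃}ᶜ
  {ω₃, ω₄, ω₅, ω₆}  = {ω₃, ω₄} ∪ {ω₅, ω₆}
  |family| = 62
Round 5: +2 →
  {ω₁, ω₂, ω₅}  = {ω₃, ω₄, ω₆}ᶜ
  {ω₁, ω₂, ω₄, ω₅}  = {ω₃, ω₆}ᶜ
  |family| = 64
Round 6: already closed under ᶜ and ∪.

Hence σ(ℰ) has 64 members: { {}, {ω₁}, {ω₂}, {ω₃}, {ω₄}, {ω₅}, {ω₆}, {ω₁, ω₂}, {ω₁, ω₃}, {ω₁, ω₄}, {ω₁, ω₅}, {ω₁, ω₆}, {ω₂, ω₃}, {ω₂, ω₄}, {ω₂, ω₅}, {ω₂, ω₆}, {ω₃, ω₄}, {ω₃, ω₅}, {ω₃, ω₆}, {ω₄, ω₅}, {ω₄, ω₆}, {ω₅, ω₆}, {ω₁, ω₂, ω₃}, {ω₁, ω₂, ω₄}, {ω₁, ω₂, ω₅}, {ω₁, ω₂, ω₆}, {ω₁, ω₃, ω₄}, {ω₁, ω₃, ω₅}, {ω₁, ω₃, ω₆}, {ω₁, ω₄, ω₅}, {ω₁, ω₄, ω₆}, {ω₁, ω₅, ω₆}, {ω₂, ω₃, ω₄}, {ω₂, ω₃, ω₅}, {ω₂, ω₃, ω₆}, {ω₂, ω₄, ω₅}, {ω₂, ω₄, ω₆}, {ω₂, ω₅, ω₆}, {ω₃, ω₄, ω₅}, {ω₃, ω₄, ω₆}, {ω₃, ω₅, ω₆}, {ω₄, ω₅, ω₆}, {ω₁, ω₂, ω₃, ω₄}, {ω₁, ω₂, ω₃, ω₅}, {ω₁, ω₂, ω₃, ω₆}, {ω₁, ω₂, ω₄, ω₅}, {ω₁, ω₂, ω₄, ω₆}, {ω₁, ω₂, ω₅, ω₆}, {ω₁, ω₃, ω₄, ω₅}, {ω₁, ω₃, ω₄, ω₆}, {ω₁, ω₃, ω₅, ω₆}, {ω₁, ω₄, ω₅, ω₆}, {ω₂, ω₃, ω₄, ω₅}, {ω₂, ω₃, ω₄, ω₆}, {ω₂, ω₃, ω₅, ω₆}, {ω₂, ω₄, ω₅, ω₆}, {ω₃, ω₄, ω₅, ω₆}, {ω₁, ω₂, ω₃, ω₄, ω₅}, {ω₁, ω₂, ω₃, ω₄, ω₆}, {ω₁, ω₂, ω₃, ω₅, ω₆}, {ω₁, ω₂, ω₄, ω₅, ω₆}, {ω₁, ω₃, ω₄, ω₅, ω₆}, {ω₂, ω₃, ω₄, ω₅, ω₆}, S }.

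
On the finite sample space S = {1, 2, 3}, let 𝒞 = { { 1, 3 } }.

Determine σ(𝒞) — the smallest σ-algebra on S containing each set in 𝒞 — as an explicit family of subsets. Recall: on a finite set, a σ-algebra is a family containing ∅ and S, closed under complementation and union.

Initial family (3 sets): { {}, { 1, 3 }, S }.
Iteration 1 adds 1:
  { 2 }  = { 1, 3 }ᶜ
  (now 4)
Iteration 2: already closed under ᶜ and ∪.

|σ(𝒞)| = 4.  σ(𝒞) = { {}, { 2 }, { 1, 3 }, S }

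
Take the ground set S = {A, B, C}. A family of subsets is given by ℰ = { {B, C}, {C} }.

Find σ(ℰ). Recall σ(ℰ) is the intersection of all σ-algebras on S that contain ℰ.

Answer: σ(ℰ) = { {}, {A}, {B}, {C}, {A, B}, {A, C}, {B, C}, S }

Working:
Initial family (4 sets): { {}, {C}, {B, C}, S }.
Iteration 1 adds 2:
  {A}  = S∖{B, C}
  {A, B}  = S∖{C}
  |family| = 6
Iteration 2. New:
  {A, C}  = {C} ∪ {A}
  |family| = 7
Iteration 3 adds 1:
  {B}  = S∖{A, C}
  |family| = 8
Iteration 4: already closed under ᶜ and ∪.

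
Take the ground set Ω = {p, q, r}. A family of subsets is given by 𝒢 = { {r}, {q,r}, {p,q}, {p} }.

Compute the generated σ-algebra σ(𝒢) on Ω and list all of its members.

Begin from { {}, {p}, {r}, {p,q}, {q,r}, Ω } (that is, 𝒢 plus ∅ and Ω).
Round 1 (1 new):
  {p,r}  = {r} ∪ {p}
  |family| = 7
Round 2: 1 new —
  {q}  = {p,r}ᶜ
  |family| = 8
Round 3: no new sets; the family is a σ-algebra.

Therefore σ(𝒢) = { {}, {p}, {q}, {r}, {p,q}, {p,r}, {q,r}, Ω } (|σ(𝒢)| = 8).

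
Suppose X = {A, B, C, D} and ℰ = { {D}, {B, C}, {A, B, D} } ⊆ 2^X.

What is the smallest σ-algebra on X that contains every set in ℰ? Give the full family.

Seed the family with ℰ together with ∅ and X: { {}, {D}, {B, C}, {A, B, D}, X }.
Iteration 1: 4 new —
  {C}  = {A, B, D}ᶜ
  {A, D}  = {B, C}ᶜ
  {A, B, C}  = {D}ᶜ
  {B, C, D}  = {B, C} ∪ {D}
Iteration 2: +3 →
  {A}  = {B, C, D}ᶜ
  {C, D}  = {C} ∪ {D}
  {A, C, D}  = {C} ∪ {A, D}
Iteration 3: 3 new —
  {B}  = {A, C, D}ᶜ
  {A, B}  = {C, D}ᶜ
  {A, C}  = {C} ∪ {A}
Iteration 4: +1 →
  {B, D}  = {A, C}ᶜ
Iteration 5: already closed under ᶜ and ∪.

Therefore σ(ℰ) = { {}, {A}, {B}, {C}, {D}, {A, B}, {A, C}, {A, D}, {B, C}, {B, D}, {C, D}, {A, B, C}, {A, B, D}, {A, C, D}, {B, C, D}, X } (|σ(ℰ)| = 16).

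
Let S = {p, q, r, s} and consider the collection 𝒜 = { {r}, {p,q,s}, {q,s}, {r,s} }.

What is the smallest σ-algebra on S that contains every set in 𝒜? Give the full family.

Initial family (6 sets): { ∅, {r}, {q,s}, {r,s}, {p,q,s}, S }.
Round 1: 3 new —
  {p,q}  = complement {r,s}
  {p,r}  = complement {q,s}
  {q,r,s}  = {r} ∪ {q,s}
  — 9 sets.
Round 2: 3 new —
  {p}  = complement {q,r,s}
  {p,q,r}  = {p,q} ∪ {r}
  {p,r,s}  = {r,s} ∪ {p,r}
  — 12 sets.
Round 3 (2 new):
  {q}  = complement {p,r,s}
  {s}  = complement {p,q,r}
  — 14 sets.
Round 4: +2 →
  {p,s}  = {s} ∪ {p}
  {q,r}  = {r} ∪ {q}
  — 16 sets.
Round 5: no new sets; the family is a σ-algebra.

|σ(𝒜)| = 16.  σ(𝒜) = { ∅, {p}, {q}, {r}, {s}, {p,q}, {p,r}, {p,s}, {q,r}, {q,s}, {r,s}, {p,q,r}, {p,q,s}, {p,r,s}, {q,r,s}, S }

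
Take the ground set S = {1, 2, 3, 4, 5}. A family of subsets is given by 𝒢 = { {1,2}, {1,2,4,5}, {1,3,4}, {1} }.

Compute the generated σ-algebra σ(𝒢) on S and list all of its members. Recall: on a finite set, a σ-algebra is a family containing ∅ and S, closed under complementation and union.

Answer: σ(𝒢) = { {}, {1}, {2}, {3}, {4}, {5}, {1,2}, {1,3}, {1,4}, {1,5}, {2,3}, {2,4}, {2,5}, {3,4}, {3,5}, {4,5}, {1,2,3}, {1,2,4}, {1,2,5}, {1,3,4}, {1,3,5}, {1,4,5}, {2,3,4}, {2,3,5}, {2,4,5}, {3,4,5}, {1,2,3,4}, {1,2,3,5}, {1,2,4,5}, {1,3,4,5}, {2,3,4,5}, S }

Derivation:
Begin from { {}, {1}, {1,2}, {1,3,4}, {1,2,4,5}, S } (that is, 𝒢 plus ∅ and S).
Round 1. New:
  {3}  = {1,2,4,5}ᶜ
  {2,5}  = {1,3,4}ᶜ
  {3,4,5}  = {1,2}ᶜ
  {1,2,3,4}  = {1,3,4} ∪ {1,2}
  {2,3,4,5}  = {1}ᶜ
  [11 total]
Round 2 adds 6:
  {5}  = {1,2,3,4}ᶜ
  {1,3}  = {3} ∪ {1}
  {1,2,3}  = {1,2} ∪ {3}
  {1,2,5}  = {2,5} ∪ {1,2}
  {2,3,5}  = {2,5} ∪ {3}
  {1,3,4,5}  = {3,4,5} ∪ {1,3,4}
  [17 total]
Round 3: +9 →
  {2}  = {1,3,4,5}ᶜ
  {1,4}  = {2,3,5}ᶜ
  {1,5}  = {5} ∪ {1}
  {3,4}  = {1,2,5}ᶜ
  {3,5}  = {3} ∪ {5}
  {4,5}  = {1,2,3}ᶜ
  {1,3,5}  = {1,3} ∪ {5}
  {2,4,5}  = {1,3}ᶜ
  {1,2,3,5}  = {3} ∪ {1,2,5}
  [26 total]
Round 4 adds 6:
  {4}  = {1,2,3,5}ᶜ
  {2,3}  = {2} ∪ {3}
  {2,4}  = {1,3,5}ᶜ
  {1,2,4}  = {3,5}ᶜ
  {1,4,5}  = {5} ∪ {1,4}
  {2,3,4}  = {1,5}ᶜ
  [32 total]
Round 5: no new sets; the family is a σ-algebra.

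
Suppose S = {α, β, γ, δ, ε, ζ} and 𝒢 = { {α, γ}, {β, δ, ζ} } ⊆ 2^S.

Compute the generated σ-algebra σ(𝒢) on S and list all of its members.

Start: 𝒢 ∪ {∅, S} = { {}, {α, γ}, {β, δ, ζ}, S }.
Step 1. New:
  {α, γ, ε}  = complement {β, δ, ζ}
  {β, δ, ε, ζ}  = complement {α, γ}
  {α, β, γ, δ, ζ}  = {β, δ, ζ} ∪ {α, γ}
Step 2 (1 new):
  {ε}  = complement {α, β, γ, δ, ζ}
Step 3: stable.

Therefore σ(𝒢) = { {}, {ε}, {α, γ}, {α, γ, ε}, {β, δ, ζ}, {β, δ, ε, ζ}, {α, β, γ, δ, ζ}, S } (|σ(𝒢)| = 8).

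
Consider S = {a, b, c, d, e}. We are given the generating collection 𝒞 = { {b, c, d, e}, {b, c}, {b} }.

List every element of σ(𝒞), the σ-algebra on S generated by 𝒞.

Begin from { {}, {b}, {b, c}, {b, c, d, e}, S } (that is, 𝒞 plus ∅ and S).
Round 1: +3 →
  {a}  = ᶜ of {b, c, d, e}
  {a, d, e}  = ᶜ of {b, c}
  {a, c, d, e}  = ᶜ of {b}
Round 2. New:
  {a, b}  = {b} ∪ {a}
  {a, b, c}  = {b, c} ∪ {a}
  {a, b, d, e}  = {a, d, e} ∪ {b}
Round 3: +3 →
  {c}  = ᶜ of {a, b, d, e}
  {d, e}  = ᶜ of {a, b, c}
  {c, d, e}  = ᶜ of {a, b}
Round 4 adds 2:
  {a, c}  = {c} ∪ {a}
  {b, d, e}  = {d, e} ∪ {b}
Round 5: closed — nothing new.

|σ(𝒞)| = 16.  σ(𝒞) = { {}, {a}, {b}, {c}, {a, b}, {a, c}, {b, c}, {d, e}, {a, b, c}, {a, d, e}, {b, d, e}, {c, d, e}, {a, b, d, e}, {a, c, d, e}, {b, c, d, e}, S }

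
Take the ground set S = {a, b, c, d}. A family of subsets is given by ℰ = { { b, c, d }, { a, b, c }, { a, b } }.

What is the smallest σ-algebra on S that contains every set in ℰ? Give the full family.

Answer: σ(ℰ) = { {}, { a }, { b }, { c }, { d }, { a, b }, { a, c }, { a, d }, { b, c }, { b, d }, { c, d }, { a, b, c }, { a, b, d }, { a, c, d }, { b, c, d }, S }

Working:
Seed the family with ℰ together with ∅ and S: { {}, { a, b }, { a, b, c }, { b, c, d }, S }.
Step 1. New:
  { a }  = { b, c, d }ᶜ
  { d }  = { a, b, c }ᶜ
  { c, d }  = { a, b }ᶜ
  |family| = 8
Step 2: +3 →
  { a, d }  = { d } ∪ { a }
  { a, b, d }  = { d } ∪ { a, b }
  { a, c, d }  = { c, d } ∪ { a }
  |family| = 11
Step 3 (3 new):
  { b }  = { a, c, d }ᶜ
  { c }  = { a, b, d }ᶜ
  { b, c }  = { a, d }ᶜ
  |family| = 14
Step 4 (2 new):
  { a, c }  = { c } ∪ { a }
  { b, d }  = { d } ∪ { b }
  |family| = 16
Step 5: stable.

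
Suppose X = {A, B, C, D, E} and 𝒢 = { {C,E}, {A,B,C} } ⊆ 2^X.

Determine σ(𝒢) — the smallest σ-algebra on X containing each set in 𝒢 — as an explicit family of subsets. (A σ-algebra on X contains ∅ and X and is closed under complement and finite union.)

Answer: σ(𝒢) = { {}, {C}, {D}, {E}, {A,B}, {C,D}, {C,E}, {D,E}, {A,B,C}, {A,B,D}, {A,B,E}, {C,D,E}, {A,B,C,D}, {A,B,C,E}, {A,B,D,E}, X }

Check:
Start: 𝒢 ∪ {∅, X} = { {}, {C,E}, {A,B,C}, X }.
Round 1: +3 →
  {D,E}  = ᶜ of {A,B,C}
  {A,B,D}  = ᶜ of {C,E}
  {A,B,C,E}  = {C,E} ∪ {A,B,C}
Round 2. New:
  {D}  = ᶜ of {A,B,C,E}
  {C,D,E}  = {D,E} ∪ {C,E}
  {A,B,C,D}  = {A,B,C} ∪ {A,B,D}
  {A,B,D,E}  = {D,E} ∪ {A,B,D}
Round 3. New:
  {C}  = ᶜ of {A,B,D,E}
  {E}  = ᶜ of {A,B,C,D}
  {A,B}  = ᶜ of {C,D,E}
Round 4 (2 new):
  {C,D}  = {C} ∪ {D}
  {A,B,E}  = {A,B} ∪ {E}
Round 5: stable.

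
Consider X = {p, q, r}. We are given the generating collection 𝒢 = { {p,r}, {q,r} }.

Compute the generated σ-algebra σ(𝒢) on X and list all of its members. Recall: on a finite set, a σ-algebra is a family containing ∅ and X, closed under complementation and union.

Seed the family with 𝒢 together with ∅ and X: { ∅, {p,r}, {q,r}, X }.
Step 1. New:
  {p}  = complement {q,r}
  {q}  = complement {p,r}
  (now 6)
Step 2 (1 new):
  {p,q}  = {q} ∪ {p}
  (now 7)
Step 3 (1 new):
  {r}  = complement {p,q}
  (now 8)
Step 4: closed — nothing new.

Therefore σ(𝒢) = { ∅, {p}, {q}, {r}, {p,q}, {p,r}, {q,r}, X } (|σ(𝒢)| = 8).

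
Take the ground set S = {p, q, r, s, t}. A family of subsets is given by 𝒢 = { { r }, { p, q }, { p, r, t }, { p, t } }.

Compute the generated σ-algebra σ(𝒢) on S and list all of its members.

Answer: σ(𝒢) = { {}, { p }, { q }, { r }, { s }, { t }, { p, q }, { p, r }, { p, s }, { p, t }, { q, r }, { q, s }, { q, t }, { r, s }, { r, t }, { s, t }, { p, q, r }, { p, q, s }, { p, q, t }, { p, r, s }, { p, r, t }, { p, s, t }, { q, r, s }, { q, r, t }, { q, s, t }, { r, s, t }, { p, q, r, s }, { p, q, r, t }, { p, q, s, t }, { p, r, s, t }, { q, r, s, t }, S }

Derivation:
Take S₀ = 𝒢 ∪ {∅, S} = { {}, { r }, { p, q }, { p, t }, { p, r, t }, S }.
Step 1. New:
  { q, s }  = complement { p, r, t }
  { p, q, r }  = { r } ∪ { p, q }
  { p, q, t }  = { p, q } ∪ { p, t }
  { q, r, s }  = complement { p, t }
  { r, s, t }  = complement { p, q }
  { p, q, r, t }  = { p, q } ∪ { p, r, t }
  { p, q, s, t }  = complement { r }
  [13 total]
Step 2: +7 →
  { s }  = complement { p, q, r, t }
  { r, s }  = complement { p, q, t }
  { s, t }  = complement { p, q, r }
  { p, q, s }  = { p, q } ∪ { q, s }
  { p, q, r, s }  = { q, r, s } ∪ { p, q, r }
  { p, r, s, t }  = { r, s, t } ∪ { p, r, t }
  { q, r, s, t }  = { r, s, t } ∪ { q, r, s }
  [20 total]
Step 3 (6 new):
  { p }  = complement { q, r, s, t }
  { q }  = complement { p, r, s, t }
  { t }  = complement { p, q, r, s }
  { r, t }  = complement { p, q, s }
  { p, s, t }  = { s, t } ∪ { p, t }
  { q, s, t }  = { s, t } ∪ { q, s }
  [26 total]
Step 4: +6 →
  { p, r }  = complement { q, s, t }
  { p, s }  = { s } ∪ { p }
  { q, r }  = complement { p, s, t }
  { q, t }  = { q } ∪ { t }
  { p, r, s }  = { r, s } ∪ { p }
  { q, r, t }  = { q } ∪ { r, t }
  [32 total]
Step 5: no new sets; the family is a σ-algebra.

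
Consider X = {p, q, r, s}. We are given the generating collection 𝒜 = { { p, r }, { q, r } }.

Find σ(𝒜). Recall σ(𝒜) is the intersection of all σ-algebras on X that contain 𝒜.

Seed the family with 𝒜 together with ∅ and X: { ∅, { p, r }, { q, r }, X }.
Round 1: 3 new —
  { p, s }  = ᶜ of { q, r }
  { q, s }  = ᶜ of { p, r }
  { p, q, r }  = { p, r } ∪ { q, r }
Round 2 (4 new):
  { s }  = ᶜ of { p, q, r }
  { p, q, s }  = { p, s } ∪ { q, s }
  { p, r, s }  = { p, s } ∪ { p, r }
  { q, r, s }  = { q, r } ∪ { q, s }
Round 3: +3 →
  { p }  = ᶜ of { q, r, s }
  { q }  = ᶜ of { p, r, s }
  { r }  = ᶜ of { p, q, s }
Round 4 adds 2:
  { p, q }  = { q } ∪ { p }
  { r, s }  = { r } ∪ { s }
Round 5: no new sets; the family is a σ-algebra.

σ(𝒜) = { ∅, { p }, { q }, { r }, { s }, { p, q }, { p, r }, { p, s }, { q, r }, { q, s }, { r, s }, { p, q, r }, { p, q, s }, { p, r, s }, { q, r, s }, X }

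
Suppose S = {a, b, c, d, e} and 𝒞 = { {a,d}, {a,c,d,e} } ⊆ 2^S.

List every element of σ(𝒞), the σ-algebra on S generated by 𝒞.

Initial family (4 sets): { ∅, {a,d}, {a,c,d,e}, S }.
Iteration 1: +2 →
  {b}  = ᶜ of {a,c,d,e}
  {b,c,e}  = ᶜ of {a,d}
Iteration 2. New:
  {a,b,d}  = {a,d} ∪ {b}
Iteration 3 (1 new):
  {c,e}  = ᶜ of {a,b,d}
Iteration 4: no new sets; the family is a σ-algebra.

|σ(𝒞)| = 8.  σ(𝒞) = { ∅, {b}, {a,d}, {c,e}, {a,b,d}, {b,c,e}, {a,c,d,e}, S }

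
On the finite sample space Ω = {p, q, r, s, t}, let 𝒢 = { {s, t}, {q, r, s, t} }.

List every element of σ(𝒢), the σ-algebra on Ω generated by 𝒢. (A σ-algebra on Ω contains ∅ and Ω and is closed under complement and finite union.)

Begin from { {}, {s, t}, {q, r, s, t}, Ω } (that is, 𝒢 plus ∅ and Ω).
Round 1. New:
  {p}  = {q, r, s, t}ᶜ
  {p, q, r}  = {s, t}ᶜ
Round 2 (1 new):
  {p, s, t}  = {s, t} ∪ {p}
Round 3 adds 1:
  {q, r}  = {p, s, t}ᶜ
Round 4 adds nothing — fixpoint reached.

|σ(𝒢)| = 8.  σ(𝒢) = { {}, {p}, {q, r}, {s, t}, {p, q, r}, {p, s, t}, {q, r, s, t}, Ω }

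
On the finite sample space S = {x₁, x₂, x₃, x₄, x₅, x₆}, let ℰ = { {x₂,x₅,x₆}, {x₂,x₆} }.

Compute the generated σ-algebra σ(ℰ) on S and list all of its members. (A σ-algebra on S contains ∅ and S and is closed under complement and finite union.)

σ(ℰ) (8 sets): { {}, {x₅}, {x₂,x₆}, {x₁,x₃,x₄}, {x₂,x₅,x₆}, {x₁,x₃,x₄,x₅}, {x₁,x₂,x₃,x₄,x₆}, S }

Check:
Start: ℰ ∪ {∅, S} = { {}, {x₂,x₆}, {x₂,x₅,x₆}, S }.
Pass 1: +2 →
  {x₁,x₃,x₄}  = complement {x₂,x₅,x₆}
  {x₁,x₃,x₄,x₅}  = complement {x₂,x₆}
  [6 total]
Pass 2 adds 1:
  {x₁,x₂,x₃,x₄,x₆}  = {x₁,x₃,x₄} ∪ {x₂,x₆}
  [7 total]
Pass 3. New:
  {x₅}  = complement {x₁,x₂,x₃,x₄,x₆}
  [8 total]
Pass 4: no new sets; the family is a σ-algebra.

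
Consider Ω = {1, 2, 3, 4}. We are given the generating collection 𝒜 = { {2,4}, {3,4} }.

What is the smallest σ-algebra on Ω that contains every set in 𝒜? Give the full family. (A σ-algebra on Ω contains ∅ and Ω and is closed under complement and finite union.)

σ(𝒜) (16 sets): { {}, {1}, {2}, {3}, {4}, {1,2}, {1,3}, {1,4}, {2,3}, {2,4}, {3,4}, {1,2,3}, {1,2,4}, {1,3,4}, {2,3,4}, Ω }

Trace:
Begin from { {}, {2,4}, {3,4}, Ω } (that is, 𝒜 plus ∅ and Ω).
Step 1: 3 new —
  {1,2}  = ᶜ of {3,4}
  {1,3}  = ᶜ of {2,4}
  {2,3,4}  = {3,4} ∪ {2,4}
  (now 7)
Step 2 adds 4:
  {1}  = ᶜ of {2,3,4}
  {1,2,3}  = {1,2} ∪ {1,3}
  {1,2,4}  = {1,2} ∪ {2,4}
  {1,3,4}  = {3,4} ∪ {1,3}
  (now 11)
Step 3 (3 new):
  {2}  = ᶜ of {1,3,4}
  {3}  = ᶜ of {1,2,4}
  {4}  = ᶜ of {1,2,3}
  (now 14)
Step 4: +2 →
  {1,4}  = {4} ∪ {1}
  {2,3}  = {3} ∪ {2}
  (now 16)
Step 5: stable.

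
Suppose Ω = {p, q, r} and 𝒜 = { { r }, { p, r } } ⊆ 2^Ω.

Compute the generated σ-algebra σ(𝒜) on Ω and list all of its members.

Begin from { {}, { r }, { p, r }, Ω } (that is, 𝒜 plus ∅ and Ω).
Pass 1. New:
  { q }  = { p, r }ᶜ
  { p, q }  = { r }ᶜ
  (now 6)
Pass 2 (1 new):
  { q, r }  = { r } ∪ { q }
  (now 7)
Pass 3 adds 1:
  { p }  = { q, r }ᶜ
  (now 8)
Pass 4: no new sets; the family is a σ-algebra.

σ(𝒜) = { {}, { p }, { q }, { r }, { p, q }, { p, r }, { q, r }, Ω }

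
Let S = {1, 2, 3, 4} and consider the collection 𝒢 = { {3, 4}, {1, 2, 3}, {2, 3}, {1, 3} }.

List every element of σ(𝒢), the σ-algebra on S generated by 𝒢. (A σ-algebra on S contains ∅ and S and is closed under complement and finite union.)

Answer: σ(𝒢) = { {}, {1}, {2}, {3}, {4}, {1, 2}, {1, 3}, {1, 4}, {2, 3}, {2, 4}, {3, 4}, {1, 2, 3}, {1, 2, 4}, {1, 3, 4}, {2, 3, 4}, S }

Working:
Initial family (6 sets): { {}, {1, 3}, {2, 3}, {3, 4}, {1, 2, 3}, S }.
Pass 1. New:
  {4}  = S∖{1, 2, 3}
  {1, 2}  = S∖{3, 4}
  {1, 4}  = S∖{2, 3}
  {2, 4}  = S∖{1, 3}
  {1, 3, 4}  = {3, 4} ∪ {1, 3}
  {2, 3, 4}  = {3, 4} ∪ {2, 3}
  (now 12)
Pass 2. New:
  {1}  = S∖{2, 3, 4}
  {2}  = S∖{1, 3, 4}
  {1, 2, 4}  = {1, 2} ∪ {1, 4}
  (now 15)
Pass 3. New:
  {3}  = S∖{1, 2, 4}
  (now 16)
Pass 4: already closed under ᶜ and ∪.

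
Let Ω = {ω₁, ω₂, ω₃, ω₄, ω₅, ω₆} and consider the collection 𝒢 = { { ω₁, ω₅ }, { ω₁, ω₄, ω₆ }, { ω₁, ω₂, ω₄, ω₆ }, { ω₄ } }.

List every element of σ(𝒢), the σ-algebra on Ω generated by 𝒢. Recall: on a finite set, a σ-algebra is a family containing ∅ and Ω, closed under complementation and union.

Answer: σ(𝒢) = { ∅, { ω₁ }, { ω₂ }, { ω₃ }, { ω₄ }, { ω₅ }, { ω₆ }, { ω₁, ω₂ }, { ω₁, ω₃ }, { ω₁, ω₄ }, { ω₁, ω₅ }, { ω₁, ω₆ }, { ω₂, ω₃ }, { ω₂, ω₄ }, { ω₂, ω₅ }, { ω₂, ω₆ }, { ω₃, ω₄ }, { ω₃, ω₅ }, { ω₃, ω₆ }, { ω₄, ω₅ }, { ω₄, ω₆ }, { ω₅, ω₆ }, { ω₁, ω₂, ω₃ }, { ω₁, ω₂, ω₄ }, { ω₁, ω₂, ω₅ }, { ω₁, ω₂, ω₆ }, { ω₁, ω₃, ω₄ }, { ω₁, ω₃, ω₅ }, { ω₁, ω₃, ω₆ }, { ω₁, ω₄, ω₅ }, { ω₁, ω₄, ω₆ }, { ω₁, ω₅, ω₆ }, { ω₂, ω₃, ω₄ }, { ω₂, ω₃, ω₅ }, { ω₂, ω₃, ω₆ }, { ω₂, ω₄, ω₅ }, { ω₂, ω₄, ω₆ }, { ω₂, ω₅, ω₆ }, { ω₃, ω₄, ω₅ }, { ω₃, ω₄, ω₆ }, { ω₃, ω₅, ω₆ }, { ω₄, ω₅, ω₆ }, { ω₁, ω₂, ω₃, ω₄ }, { ω₁, ω₂, ω₃, ω₅ }, { ω₁, ω₂, ω₃, ω₆ }, { ω₁, ω₂, ω₄, ω₅ }, { ω₁, ω₂, ω₄, ω₆ }, { ω₁, ω₂, ω₅, ω₆ }, { ω₁, ω₃, ω₄, ω₅ }, { ω₁, ω₃, ω₄, ω₆ }, { ω₁, ω₃, ω₅, ω₆ }, { ω₁, ω₄, ω₅, ω₆ }, { ω₂, ω₃, ω₄, ω₅ }, { ω₂, ω₃, ω₄, ω₆ }, { ω₂, ω₃, ω₅, ω₆ }, { ω₂, ω₄, ω₅, ω₆ }, { ω₃, ω₄, ω₅, ω₆ }, { ω₁, ω₂, ω₃, ω₄, ω₅ }, { ω₁, ω₂, ω₃, ω₄, ω₆ }, { ω₁, ω₂, ω₃, ω₅, ω₆ }, { ω₁, ω₂, ω₄, ω₅, ω₆ }, { ω₁, ω₃, ω₄, ω₅, ω₆ }, { ω₂, ω₃, ω₄, ω₅, ω₆ }, Ω }

Working:
Start: 𝒢 ∪ {∅, Ω} = { ∅, { ω₄ }, { ω₁, ω₅ }, { ω₁, ω₄, ω₆ }, { ω₁, ω₂, ω₄, ω₆ }, Ω }.
Round 1. New:
  { ω₃, ω₅ }  = complement { ω₁, ω₂, ω₄, ω₆ }
  { ω₁, ω₄, ω₅ }  = { ω₁, ω₅ } ∪ { ω₄ }
  { ω₂, ω₃, ω₅ }  = complement { ω₁, ω₄, ω₆ }
  { ω₁, ω₄, ω₅, ω₆ }  = { ω₁, ω₅ } ∪ { ω₁, ω₄, ω₆ }
  { ω₂, ω₃, ω₄, ω₆ }  = complement { ω₁, ω₅ }
  { ω₁, ω₂, ω₃, ω₅, ω₆ }  = complement { ω₄ }
  { ω₁, ω₂, ω₄, ω₅, ω₆ }  = { ω₁, ω₂, ω₄, ω₆ } ∪ { ω₁, ω₅ }
  [13 total]
Round 2: 12 new —
  { ω₃ }  = complement { ω₁, ω₂, ω₄, ω₅, ω₆ }
  { ω₂, ω₃ }  = complement { ω₁, ω₄, ω₅, ω₆ }
  { ω₁, ω₃, ω₅ }  = { ω₁, ω₅ } ∪ { ω₃, ω₅ }
  { ω₂, ω₃, ω₆ }  = complement { ω₁, ω₄, ω₅ }
  { ω₃, ω₄, ω₅ }  = { ω₄ } ∪ { ω₃, ω₅ }
  { ω₁, ω₂, ω₃, ω₅ }  = { ω₂, ω₃, ω₅ } ∪ { ω₁, ω₅ }
  { ω₁, ω₃, ω₄, ω₅ }  = { ω₁, ω₄, ω₅ } ∪ { ω₃, ω₅ }
  { ω₂, ω₃, ω₄, ω₅ }  = { ω₂, ω₃, ω₅ } ∪ { ω₄ }
  { ω₁, ω₂, ω₃, ω₄, ω₅ }  = { ω₁, ω₄, ω₅ } ∪ { ω₂, ω₃, ω₅ }
  { ω₁, ω₂, ω₃, ω₄, ω₆ }  = { ω₁, ω₂, ω₄, ω₆ } ∪ { ω₂, ω₃, ω₄, ω₆ }
  { ω₁, ω₃, ω₄, ω₅, ω₆ }  = { ω₁, ω₄, ω₅, ω₆ } ∪ { ω₃, ω₅ }
  { ω₂, ω₃, ω₄, ω₅, ω₆ }  = { ω₂, ω₃, ω₅ } ∪ { ω₂, ω₃, ω₄, ω₆ }
  [25 total]
Round 3 adds 13:
  { ω₁ }  = complement { ω₂, ω₃, ω₄, ω₅, ω₆ }
  { ω₂ }  = complement { ω₁, ω₃, ω₄, ω₅, ω₆ }
  { ω₅ }  = complement { ω₁, ω₂, ω₃, ω₄, ω₆ }
  { ω₆ }  = complement { ω₁, ω₂, ω₃, ω₄, ω₅ }
  { ω₁, ω₆ }  = complement { ω₂, ω₃, ω₄, ω₅ }
  { ω₂, ω₆ }  = complement { ω₁, ω₃, ω₄, ω₅ }
  { ω₃, ω₄ }  = { ω₃ } ∪ { ω₄ }
  { ω₄, ω₆ }  = complement { ω₁, ω₂, ω₃, ω₅ }
  { ω₁, ω₂, ω₆ }  = complement { ω₃, ω₄, ω₅ }
  { ω₂, ω₃, ω₄ }  = { ω₂, ω₃ } ∪ { ω₄ }
  { ω₂, ω₄, ω₆ }  = complement { ω₁, ω₃, ω₅ }
  { ω₁, ω₃, ω₄, ω₆ }  = { ω₁, ω₄, ω₆ } ∪ { ω₃ }
  { ω₂, ω₃, ω₅, ω₆ }  = { ω₃, ω₅ } ∪ { ω₂, ω₃, ω₆ }
  [38 total]
Round 4: +24 →
  { ω₁, ω₂ }  = { ω₂ } ∪ { ω₁ }
  { ω₁, ω₃ }  = { ω₃ } ∪ { ω₁ }
  { ω₁, ω₄ }  = complement { ω₂, ω₃, ω₅, ω₆ }
  { ω₂, ω₄ }  = { ω₂ } ∪ { ω₄ }
  { ω₂, ω₅ }  = complement { ω₁, ω₃, ω₄, ω₆ }
  { ω₃, ω₆ }  = { ω₃ } ∪ { ω₆ }
  { ω₄, ω₅ }  = { ω₄ } ∪ { ω₅ }
  { ω₅, ω₆ }  = { ω₆ } ∪ { ω₅ }
  { ω₁, ω₂, ω₃ }  = { ω₂, ω₃ } ∪ { ω₁ }
  { ω₁, ω₂, ω₅ }  = { ω₂ } ∪ { ω₁, ω₅ }
  { ω₁, ω₃, ω₄ }  = { ω₃, ω₄ } ∪ { ω₁ }
  { ω₁, ω₃, ω₆ }  = { ω₁, ω₆ } ∪ { ω₃ }
  { ω₁, ω₅, ω₆ }  = complement { ω₂, ω₃, ω₄ }
  { ω₂, ω₅, ω₆ }  = { ω₂, ω₆ } ∪ { ω₅ }
  { ω₃, ω₄, ω₆ }  = { ω₃, ω₄ } ∪ { ω₄, ω₆ }
  { ω₃, ω₅, ω₆ }  = { ω₃, ω₅ } ∪ { ω₆ }
  { ω₄, ω₅, ω₆ }  = { ω₄, ω₆ } ∪ { ω₅ }
  { ω₁, ω₂, ω₃, ω₄ }  = { ω₁ } ∪ { ω₂, ω₃, ω₄ }
  { ω₁, ω₂, ω₃, ω₆ }  = { ω₁, ω₆ } ∪ { ω₂, ω₃, ω₆ }
  { ω₁, ω₂, ω₄, ω₅ }  = { ω₂ } ∪ { ω₁, ω₄, ω₅ }
  { ω₁, ω₂, ω₅, ω₆ }  = complement { ω₃, ω₄ }
  { ω₁, ω₃, ω₅, ω₆ }  = { ω₁, ω₆ } ∪ { ω₁, ω₃, ω₅ }
  { ω₂, ω₄, ω₅, ω₆ }  = { ω₂, ω₄, ω₆ } ∪ { ω₅ }
  { ω₃, ω₄, ω₅, ω₆ }  = { ω₃, ω₅ } ∪ { ω₄, ω₆ }
  [62 total]
Round 5. New:
  { ω₁, ω₂, ω₄ }  = complement { ω₃, ω₅, ω₆ }
  { ω₂, ω₄, ω₅ }  = complement { ω₁, ω₃, ω₆ }
  [64 total]
After Round 6 the family is unchanged; done.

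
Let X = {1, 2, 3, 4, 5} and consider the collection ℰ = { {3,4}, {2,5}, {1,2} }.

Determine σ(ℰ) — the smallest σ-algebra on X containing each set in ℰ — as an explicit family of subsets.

σ(ℰ) = { {}, {1}, {2}, {5}, {1,2}, {1,5}, {2,5}, {3,4}, {1,2,5}, {1,3,4}, {2,3,4}, {3,4,5}, {1,2,3,4}, {1,3,4,5}, {2,3,4,5}, X }

Check:
Initial family (5 sets): { {}, {1,2}, {2,5}, {3,4}, X }.
Pass 1: 5 new —
  {1,2,5}  = X∖{3,4}
  {1,3,4}  = X∖{2,5}
  {3,4,5}  = X∖{1,2}
  {1,2,3,4}  = {3,4} ∪ {1,2}
  {2,3,4,5}  = {2,5} ∪ {3,4}
  (now 10)
Pass 2: +3 →
  {1}  = X∖{2,3,4,5}
  {5}  = X∖{1,2,3,4}
  {1,3,4,5}  = {3,4,5} ∪ {1,3,4}
  (now 13)
Pass 3: 2 new —
  {2}  = X∖{1,3,4,5}
  {1,5}  = {5} ∪ {1}
  (now 15)
Pass 4 (1 new):
  {2,3,4}  = X∖{1,5}
  (now 16)
Pass 5 adds nothing — fixpoint reached.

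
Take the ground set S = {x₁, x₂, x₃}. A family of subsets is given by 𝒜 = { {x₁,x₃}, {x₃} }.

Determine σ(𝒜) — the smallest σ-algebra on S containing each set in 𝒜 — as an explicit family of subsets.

Start: 𝒜 ∪ {∅, S} = { ∅, {x₃}, {x₁,x₃}, S }.
Step 1: +2 →
  {x₂}  = complement {x₁,x₃}
  {x₁,x₂}  = complement {x₃}
  (now 6)
Step 2 adds 1:
  {x₂,x₃}  = {x₃} ∪ {x₂}
  (now 7)
Step 3 adds 1:
  {x₁}  = complement {x₂,x₃}
  (now 8)
After Step 4 the family is unchanged; done.

Therefore σ(𝒜) = { ∅, {x₁}, {x₂}, {x₃}, {x₁,x₂}, {x₁,x₃}, {x₂,x₃}, S } (|σ(𝒜)| = 8).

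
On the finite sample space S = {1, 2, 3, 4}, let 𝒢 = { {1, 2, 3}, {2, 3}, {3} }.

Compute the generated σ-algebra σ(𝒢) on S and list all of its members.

σ(𝒢) = { ∅, {1}, {2}, {3}, {4}, {1, 2}, {1, 3}, {1, 4}, {2, 3}, {2, 4}, {3, 4}, {1, 2, 3}, {1, 2, 4}, {1, 3, 4}, {2, 3, 4}, S }

Working:
Begin from { ∅, {3}, {2, 3}, {1, 2, 3}, S } (that is, 𝒢 plus ∅ and S).
Step 1. New:
  {4}  = S∖{1, 2, 3}
  {1, 4}  = S∖{2, 3}
  {1, 2, 4}  = S∖{3}
  (now 8)
Step 2 (3 new):
  {3, 4}  = {4} ∪ {3}
  {1, 3, 4}  = {3} ∪ {1, 4}
  {2, 3, 4}  = {4} ∪ {2, 3}
  (now 11)
Step 3: 3 new —
  {1}  = S∖{2, 3, 4}
  {2}  = S∖{1, 3, 4}
  {1, 2}  = S∖{3, 4}
  (now 14)
Step 4 adds 2:
  {1, 3}  = {3} ∪ {1}
  {2, 4}  = {4} ∪ {2}
  (now 16)
Step 5: closed — nothing new.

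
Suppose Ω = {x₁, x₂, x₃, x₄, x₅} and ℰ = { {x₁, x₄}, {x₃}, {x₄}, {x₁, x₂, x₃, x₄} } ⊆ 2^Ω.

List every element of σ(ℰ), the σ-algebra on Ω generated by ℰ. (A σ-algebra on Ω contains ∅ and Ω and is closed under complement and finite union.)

|σ(ℰ)| = 32.  σ(ℰ) = { {}, {x₁}, {x₂}, {x₃}, {x₄}, {x₅}, {x₁, x₂}, {x₁, x₃}, {x₁, x₄}, {x₁, x₅}, {x₂, x₃}, {x₂, x₄}, {x₂, x₅}, {x₃, x₄}, {x₃, x₅}, {x₄, x₅}, {x₁, x₂, x₃}, {x₁, x₂, x₄}, {x₁, x₂, x₅}, {x₁, x₃, x₄}, {x₁, x₃, x₅}, {x₁, x₄, x₅}, {x₂, x₃, x₄}, {x₂, x₃, x₅}, {x₂, x₄, x₅}, {x₃, x₄, x₅}, {x₁, x₂, x₃, x₄}, {x₁, x₂, x₃, x₅}, {x₁, x₂, x₄, x₅}, {x₁, x₃, x₄, x₅}, {x₂, x₃, x₄, x₅}, Ω }

Check:
Start: ℰ ∪ {∅, Ω} = { {}, {x₃}, {x₄}, {x₁, x₄}, {x₁, x₂, x₃, x₄}, Ω }.
Round 1 (6 new):
  {x₅}  = {x₁, x₂, x₃, x₄}ᶜ
  {x₃, x₄}  = {x₃} ∪ {x₄}
  {x₁, x₃, x₄}  = {x₃} ∪ {x₁, x₄}
  {x₂, x₃, x₅}  = {x₁, x₄}ᶜ
  {x₁, x₂, x₃, x₅}  = {x₄}ᶜ
  {x₁, x₂, x₄, x₅}  = {x₃}ᶜ
  |family| = 12
Round 2. New:
  {x₂, x₅}  = {x₁, x₃, x₄}ᶜ
  {x₃, x₅}  = {x₅} ∪ {x₃}
  {x₄, x₅}  = {x₅} ∪ {x₄}
  {x₁, x₂, x₅}  = {x₃, x₄}ᶜ
  {x₁, x₄, x₅}  = {x₅} ∪ {x₁, x₄}
  {x₃, x₄, x₅}  = {x₃, x₄} ∪ {x₅}
  {x₁, x₃, x₄, x₅}  = {x₅} ∪ {x₁, x₃, x₄}
  {x₂, x₃, x₄, x₅}  = {x₃, x₄} ∪ {x₂, x₃, x₅}
  |family| = 20
Round 3 (7 new):
  {x₁}  = {x₂, x₃, x₄, x₅}ᶜ
  {x₂}  = {x₁, x₃, x₄, x₅}ᶜ
  {x₁, x₂}  = {x₃, x₄, x₅}ᶜ
  {x₂, x₃}  = {x₁, x₄, x₅}ᶜ
  {x₁, x₂, x₃}  = {x₄, x₅}ᶜ
  {x₁, x₂, x₄}  = {x₃, x₅}ᶜ
  {x₂, x₄, x₅}  = {x₂, x₅} ∪ {x₄, x₅}
  |family| = 27
Round 4 adds 5:
  {x₁, x₃}  = {x₂, x₄, x₅}ᶜ
  {x₁, x₅}  = {x₅} ∪ {x₁}
  {x₂, x₄}  = {x₂} ∪ {x₄}
  {x₁, x₃, x₅}  = {x₃, x₅} ∪ {x₁}
  {x₂, x₃, x₄}  = {x₃, x₄} ∪ {x₂}
  |family| = 32
Round 5: stable.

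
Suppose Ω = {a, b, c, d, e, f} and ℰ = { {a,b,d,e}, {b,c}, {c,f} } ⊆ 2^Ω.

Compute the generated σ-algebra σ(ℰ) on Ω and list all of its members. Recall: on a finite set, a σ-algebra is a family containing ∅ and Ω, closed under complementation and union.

Start: ℰ ∪ {∅, Ω} = { {}, {b,c}, {c,f}, {a,b,d,e}, Ω }.
Step 1 (3 new):
  {b,c,f}  = {b,c} ∪ {c,f}
  {a,d,e,f}  = complement {b,c}
  {a,b,c,d,e}  = {b,c} ∪ {a,b,d,e}
  (now 8)
Step 2. New:
  {f}  = complement {a,b,c,d,e}
  {a,d,e}  = complement {b,c,f}
  {a,b,d,e,f}  = {a,d,e,f} ∪ {a,b,d,e}
  {a,c,d,e,f}  = {a,d,e,f} ∪ {c,f}
  (now 12)
Step 3. New:
  {b}  = complement {a,c,d,e,f}
  {c}  = complement {a,b,d,e,f}
  (now 14)
Step 4: 2 new —
  {b,f}  = {b} ∪ {f}
  {a,c,d,e}  = {a,d,e} ∪ {c}
  (now 16)
Step 5: no new sets; the family is a σ-algebra.

|σ(ℰ)| = 16.  σ(ℰ) = { {}, {b}, {c}, {f}, {b,c}, {b,f}, {c,f}, {a,d,e}, {b,c,f}, {a,b,d,e}, {a,c,d,e}, {a,d,e,f}, {a,b,c,d,e}, {a,b,d,e,f}, {a,c,d,e,f}, Ω }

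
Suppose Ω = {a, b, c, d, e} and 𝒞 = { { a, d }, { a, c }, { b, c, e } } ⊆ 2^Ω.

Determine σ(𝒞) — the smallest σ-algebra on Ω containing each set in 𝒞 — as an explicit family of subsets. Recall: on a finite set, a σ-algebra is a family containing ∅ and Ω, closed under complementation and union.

σ(𝒞) (16 sets): { ∅, { a }, { c }, { d }, { a, c }, { a, d }, { b, e }, { c, d }, { a, b, e }, { a, c, d }, { b, c, e }, { b, d, e }, { a, b, c, e }, { a, b, d, e }, { b, c, d, e }, Ω }

Trace:
Begin from { ∅, { a, c }, { a, d }, { b, c, e }, Ω } (that is, 𝒞 plus ∅ and Ω).
Pass 1 adds 3:
  { a, c, d }  = { a, d } ∪ { a, c }
  { b, d, e }  = { a, c }ᶜ
  { a, b, c, e }  = { b, c, e } ∪ { a, c }
  (now 8)
Pass 2 (4 new):
  { d }  = { a, b, c, e }ᶜ
  { b, e }  = { a, c, d }ᶜ
  { a, b, d, e }  = { a, d } ∪ { b, d, e }
  { b, c, d, e }  = { b, c, e } ∪ { b, d, e }
  (now 12)
Pass 3 (2 new):
  { a }  = { b, c, d, e }ᶜ
  { c }  = { a, b, d, e }ᶜ
  (now 14)
Pass 4 adds 2:
  { c, d }  = { c } ∪ { d }
  { a, b, e }  = { b, e } ∪ { a }
  (now 16)
After Pass 5 the family is unchanged; done.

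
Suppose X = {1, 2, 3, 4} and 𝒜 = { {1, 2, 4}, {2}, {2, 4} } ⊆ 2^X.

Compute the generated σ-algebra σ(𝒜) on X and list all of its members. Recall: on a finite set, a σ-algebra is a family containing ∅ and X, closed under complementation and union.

Take S₀ = 𝒜 ∪ {∅, X} = { {}, {2}, {2, 4}, {1, 2, 4}, X }.
Step 1: +3 →
  {3}  = {1, 2, 4}ᶜ
  {1, 3}  = {2, 4}ᶜ
  {1, 3, 4}  = {2}ᶜ
  (now 8)
Step 2: +3 →
  {2, 3}  = {3} ∪ {2}
  {1, 2, 3}  = {2} ∪ {1, 3}
  {2, 3, 4}  = {3} ∪ {2, 4}
  (now 11)
Step 3: +3 →
  {1}  = {2, 3, 4}ᶜ
  {4}  = {1, 2, 3}ᶜ
  {1, 4}  = {2, 3}ᶜ
  (now 14)
Step 4. New:
  {1, 2}  = {2} ∪ {1}
  {3, 4}  = {3} ∪ {4}
  (now 16)
Step 5: no new sets; the family is a σ-algebra.

Therefore σ(𝒜) = { {}, {1}, {2}, {3}, {4}, {1, 2}, {1, 3}, {1, 4}, {2, 3}, {2, 4}, {3, 4}, {1, 2, 3}, {1, 2, 4}, {1, 3, 4}, {2, 3, 4}, X } (|σ(𝒜)| = 16).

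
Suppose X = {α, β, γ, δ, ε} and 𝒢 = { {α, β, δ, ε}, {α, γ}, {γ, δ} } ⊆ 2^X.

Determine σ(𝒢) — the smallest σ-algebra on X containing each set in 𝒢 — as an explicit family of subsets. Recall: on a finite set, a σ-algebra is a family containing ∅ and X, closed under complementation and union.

Answer: σ(𝒢) = { ∅, {α}, {γ}, {δ}, {α, γ}, {α, δ}, {β, ε}, {γ, δ}, {α, β, ε}, {α, γ, δ}, {β, γ, ε}, {β, δ, ε}, {α, β, γ, ε}, {α, β, δ, ε}, {β, γ, δ, ε}, X }

Derivation:
Take S₀ = 𝒢 ∪ {∅, X} = { ∅, {α, γ}, {γ, δ}, {α, β, δ, ε}, X }.
Step 1: 4 new —
  {γ}  = {α, β, δ, ε}ᶜ
  {α, β, ε}  = {γ, δ}ᶜ
  {α, γ, δ}  = {γ, δ} ∪ {α, γ}
  {β, δ, ε}  = {α, γ}ᶜ
Step 2 (3 new):
  {β, ε}  = {α, γ, δ}ᶜ
  {α, β, γ, ε}  = {γ} ∪ {α, β, ε}
  {β, γ, δ, ε}  = {γ, δ} ∪ {β, δ, ε}
Step 3 (3 new):
  {α}  = {β, γ, δ, ε}ᶜ
  {δ}  = {α, β, γ, ε}ᶜ
  {β, γ, ε}  = {γ} ∪ {β, ε}
Step 4 adds 1:
  {α, δ}  = {β, γ, ε}ᶜ
Step 5: stable.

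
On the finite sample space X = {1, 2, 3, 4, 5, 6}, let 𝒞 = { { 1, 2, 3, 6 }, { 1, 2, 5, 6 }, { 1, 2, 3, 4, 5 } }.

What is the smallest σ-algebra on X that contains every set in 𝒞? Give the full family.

Begin from { {}, { 1, 2, 3, 6 }, { 1, 2, 5, 6 }, { 1, 2, 3, 4, 5 }, X } (that is, 𝒞 plus ∅ and X).
Round 1 (4 new):
  { 6 }  = ᶜ of { 1, 2, 3, 4, 5 }
  { 3, 4 }  = ᶜ of { 1, 2, 5, 6 }
  { 4, 5 }  = ᶜ of { 1, 2, 3, 6 }
  { 1, 2, 3, 5, 6 }  = { 1, 2, 3, 6 } ∪ { 1, 2, 5, 6 }
  (now 9)
Round 2 adds 6:
  { 4 }  = ᶜ of { 1, 2, 3, 5, 6 }
  { 3, 4, 5 }  = { 3, 4 } ∪ { 4, 5 }
  { 3, 4, 6 }  = { 3, 4 } ∪ { 6 }
  { 4, 5, 6 }  = { 6 } ∪ { 4, 5 }
  { 1, 2, 3, 4, 6 }  = { 3, 4 } ∪ { 1, 2, 3, 6 }
  { 1, 2, 4, 5, 6 }  = { 4, 5 } ∪ { 1, 2, 5, 6 }
  (now 15)
Round 3 adds 7:
  { 3 }  = ᶜ of { 1, 2, 4, 5, 6 }
  { 5 }  = ᶜ of { 1, 2, 3, 4, 6 }
  { 4, 6 }  = { 4 } ∪ { 6 }
  { 1, 2, 3 }  = ᶜ of { 4, 5, 6 }
  { 1, 2, 5 }  = ᶜ of { 3, 4, 6 }
  { 1, 2, 6 }  = ᶜ of { 3, 4, 5 }
  { 3, 4, 5, 6 }  = { 4, 5 } ∪ { 3, 4, 6 }
  (now 22)
Round 4: +8 →
  { 1, 2 }  = ᶜ of { 3, 4, 5, 6 }
  { 3, 5 }  = { 5 } ∪ { 3 }
  { 3, 6 }  = { 6 } ∪ { 3 }
  { 5, 6 }  = { 6 } ∪ { 5 }
  { 1, 2, 3, 4 }  = { 3, 4 } ∪ { 1, 2, 3 }
  { 1, 2, 3, 5 }  = ᶜ of { 4, 6 }
  { 1, 2, 4, 5 }  = { 4, 5 } ∪ { 1, 2, 5 }
  { 1, 2, 4, 6 }  = { 4, 6 } ∪ { 1, 2, 6 }
  (now 30)
Round 5. New:
  { 1, 2, 4 }  = { 1, 2 } ∪ { 4 }
  { 3, 5, 6 }  = { 5, 6 } ∪ { 3 }
  (now 32)
After Round 6 the family is unchanged; done.

Therefore σ(𝒞) = { {}, { 3 }, { 4 }, { 5 }, { 6 }, { 1, 2 }, { 3, 4 }, { 3, 5 }, { 3, 6 }, { 4, 5 }, { 4, 6 }, { 5, 6 }, { 1, 2, 3 }, { 1, 2, 4 }, { 1, 2, 5 }, { 1, 2, 6 }, { 3, 4, 5 }, { 3, 4, 6 }, { 3, 5, 6 }, { 4, 5, 6 }, { 1, 2, 3, 4 }, { 1, 2, 3, 5 }, { 1, 2, 3, 6 }, { 1, 2, 4, 5 }, { 1, 2, 4, 6 }, { 1, 2, 5, 6 }, { 3, 4, 5, 6 }, { 1, 2, 3, 4, 5 }, { 1, 2, 3, 4, 6 }, { 1, 2, 3, 5, 6 }, { 1, 2, 4, 5, 6 }, X } (|σ(𝒞)| = 32).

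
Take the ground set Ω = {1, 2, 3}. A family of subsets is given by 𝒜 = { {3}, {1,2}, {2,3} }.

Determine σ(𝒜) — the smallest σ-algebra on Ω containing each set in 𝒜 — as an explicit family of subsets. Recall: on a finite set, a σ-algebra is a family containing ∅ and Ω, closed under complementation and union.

Start: 𝒜 ∪ {∅, Ω} = { {}, {3}, {1,2}, {2,3}, Ω }.
Round 1: 1 new —
  {1}  = Ω∖{2,3}
  [6 total]
Round 2 (1 new):
  {1,3}  = {3} ∪ {1}
  [7 total]
Round 3: +1 →
  {2}  = Ω∖{1,3}
  [8 total]
Round 4 adds nothing — fixpoint reached.

|σ(𝒜)| = 8.  σ(𝒜) = { {}, {1}, {2}, {3}, {1,2}, {1,3}, {2,3}, Ω }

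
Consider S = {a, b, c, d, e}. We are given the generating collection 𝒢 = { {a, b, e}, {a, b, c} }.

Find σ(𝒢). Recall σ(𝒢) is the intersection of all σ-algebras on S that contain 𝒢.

Take S₀ = 𝒢 ∪ {∅, S} = { {}, {a, b, c}, {a, b, e}, S }.
Step 1. New:
  {c, d}  = {a, b, e}ᶜ
  {d, e}  = {a, b, c}ᶜ
  {a, b, c, e}  = {a, b, c} ∪ {a, b, e}
  [7 total]
Step 2: 4 new —
  {d}  = {a, b, c, e}ᶜ
  {c, d, e}  = {d, e} ∪ {c, d}
  {a, b, c, d}  = {c, d} ∪ {a, b, c}
  {a, b, d, e}  = {d, e} ∪ {a, b, e}
  [11 total]
Step 3 adds 3:
  {c}  = {a, b, d, e}ᶜ
  {e}  = {a, b, c, d}ᶜ
  {a, b}  = {c, d, e}ᶜ
  [14 total]
Step 4 adds 2:
  {c, e}  = {c} ∪ {e}
  {a, b, d}  = {a, b} ∪ {d}
  [16 total]
After Step 5 the family is unchanged; done.

Therefore σ(𝒢) = { {}, {c}, {d}, {e}, {a, b}, {c, d}, {c, e}, {d, e}, {a, b, c}, {a, b, d}, {a, b, e}, {c, d, e}, {a, b, c, d}, {a, b, c, e}, {a, b, d, e}, S } (|σ(𝒢)| = 16).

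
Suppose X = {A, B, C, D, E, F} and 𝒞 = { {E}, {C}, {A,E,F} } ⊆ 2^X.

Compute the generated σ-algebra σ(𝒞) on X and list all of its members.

Take S₀ = 𝒞 ∪ {∅, X} = { {}, {C}, {E}, {A,E,F}, X }.
Step 1: +5 →
  {C,E}  = {C} ∪ {E}
  {B,C,D}  = ᶜ of {A,E,F}
  {A,C,E,F}  = {C} ∪ {A,E,F}
  {A,B,C,D,F}  = ᶜ of {E}
  {A,B,D,E,F}  = ᶜ of {C}
  |family| = 10
Step 2 (3 new):
  {B,D}  = ᶜ of {A,C,E,F}
  {A,B,D,F}  = ᶜ of {C,E}
  {B,C,D,E}  = {B,C,D} ∪ {E}
  |family| = 13
Step 3 (2 new):
  {A,F}  = ᶜ of {B,C,D,E}
  {B,D,E}  = {B,D} ∪ {E}
  |family| = 15
Step 4: 1 new —
  {A,C,F}  = ᶜ of {B,D,E}
  |family| = 16
Step 5: closed — nothing new.

Therefore σ(𝒞) = { {}, {C}, {E}, {A,F}, {B,D}, {C,E}, {A,C,F}, {A,E,F}, {B,C,D}, {B,D,E}, {A,B,D,F}, {A,C,E,F}, {B,C,D,E}, {A,B,C,D,F}, {A,B,D,E,F}, X } (|σ(𝒞)| = 16).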